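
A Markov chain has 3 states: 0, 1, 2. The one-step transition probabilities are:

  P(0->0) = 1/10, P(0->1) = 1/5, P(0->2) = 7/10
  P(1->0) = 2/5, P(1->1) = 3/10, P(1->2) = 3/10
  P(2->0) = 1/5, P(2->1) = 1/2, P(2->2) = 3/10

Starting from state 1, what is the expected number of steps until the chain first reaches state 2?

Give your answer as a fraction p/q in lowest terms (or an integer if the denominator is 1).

Let h_i = expected steps to first reach 2 from state i.
Boundary: h_2 = 0.
First-step equations for the other states:
  h_0 = 1 + 1/10*h_0 + 1/5*h_1 + 7/10*h_2
  h_1 = 1 + 2/5*h_0 + 3/10*h_1 + 3/10*h_2

Substituting h_2 = 0 and rearranging gives the linear system (I - Q) h = 1:
  [9/10, -1/5] . (h_0, h_1) = 1
  [-2/5, 7/10] . (h_0, h_1) = 1

Solving yields:
  h_0 = 18/11
  h_1 = 26/11

Starting state is 1, so the expected hitting time is h_1 = 26/11.

Answer: 26/11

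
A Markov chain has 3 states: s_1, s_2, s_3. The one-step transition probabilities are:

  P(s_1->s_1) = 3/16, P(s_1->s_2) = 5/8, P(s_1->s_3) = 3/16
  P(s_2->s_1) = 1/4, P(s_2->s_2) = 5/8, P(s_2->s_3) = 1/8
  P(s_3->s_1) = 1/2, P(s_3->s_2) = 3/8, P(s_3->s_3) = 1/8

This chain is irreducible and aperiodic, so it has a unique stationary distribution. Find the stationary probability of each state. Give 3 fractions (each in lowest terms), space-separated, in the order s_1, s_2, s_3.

Answer: 18/67 79/134 19/134

Derivation:
The stationary distribution satisfies pi = pi * P, i.e.:
  pi_s_1 = 3/16*pi_s_1 + 1/4*pi_s_2 + 1/2*pi_s_3
  pi_s_2 = 5/8*pi_s_1 + 5/8*pi_s_2 + 3/8*pi_s_3
  pi_s_3 = 3/16*pi_s_1 + 1/8*pi_s_2 + 1/8*pi_s_3
with normalization: pi_s_1 + pi_s_2 + pi_s_3 = 1.

Using the first 2 balance equations plus normalization, the linear system A*pi = b is:
  [-13/16, 1/4, 1/2] . pi = 0
  [5/8, -3/8, 3/8] . pi = 0
  [1, 1, 1] . pi = 1

Solving yields:
  pi_s_1 = 18/67
  pi_s_2 = 79/134
  pi_s_3 = 19/134

Verification (pi * P):
  18/67*3/16 + 79/134*1/4 + 19/134*1/2 = 18/67 = pi_s_1  (ok)
  18/67*5/8 + 79/134*5/8 + 19/134*3/8 = 79/134 = pi_s_2  (ok)
  18/67*3/16 + 79/134*1/8 + 19/134*1/8 = 19/134 = pi_s_3  (ok)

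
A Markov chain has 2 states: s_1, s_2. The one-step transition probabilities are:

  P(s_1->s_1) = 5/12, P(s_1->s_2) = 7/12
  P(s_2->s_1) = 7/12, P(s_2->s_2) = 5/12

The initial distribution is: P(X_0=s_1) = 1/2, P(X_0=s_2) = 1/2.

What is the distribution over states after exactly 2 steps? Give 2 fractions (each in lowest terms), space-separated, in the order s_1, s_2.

Propagating the distribution step by step (d_{t+1} = d_t * P):
d_0 = (s_1=1/2, s_2=1/2)
  d_1[s_1] = 1/2*5/12 + 1/2*7/12 = 1/2
  d_1[s_2] = 1/2*7/12 + 1/2*5/12 = 1/2
d_1 = (s_1=1/2, s_2=1/2)
  d_2[s_1] = 1/2*5/12 + 1/2*7/12 = 1/2
  d_2[s_2] = 1/2*7/12 + 1/2*5/12 = 1/2
d_2 = (s_1=1/2, s_2=1/2)

Answer: 1/2 1/2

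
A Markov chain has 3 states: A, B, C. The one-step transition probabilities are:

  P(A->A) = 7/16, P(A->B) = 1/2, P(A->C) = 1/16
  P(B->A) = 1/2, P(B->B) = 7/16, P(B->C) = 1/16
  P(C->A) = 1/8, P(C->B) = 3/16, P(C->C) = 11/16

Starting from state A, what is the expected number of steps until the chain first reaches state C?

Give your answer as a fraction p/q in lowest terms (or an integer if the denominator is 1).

Let h_i = expected steps to first reach C from state i.
Boundary: h_C = 0.
First-step equations for the other states:
  h_A = 1 + 7/16*h_A + 1/2*h_B + 1/16*h_C
  h_B = 1 + 1/2*h_A + 7/16*h_B + 1/16*h_C

Substituting h_C = 0 and rearranging gives the linear system (I - Q) h = 1:
  [9/16, -1/2] . (h_A, h_B) = 1
  [-1/2, 9/16] . (h_A, h_B) = 1

Solving yields:
  h_A = 16
  h_B = 16

Starting state is A, so the expected hitting time is h_A = 16.

Answer: 16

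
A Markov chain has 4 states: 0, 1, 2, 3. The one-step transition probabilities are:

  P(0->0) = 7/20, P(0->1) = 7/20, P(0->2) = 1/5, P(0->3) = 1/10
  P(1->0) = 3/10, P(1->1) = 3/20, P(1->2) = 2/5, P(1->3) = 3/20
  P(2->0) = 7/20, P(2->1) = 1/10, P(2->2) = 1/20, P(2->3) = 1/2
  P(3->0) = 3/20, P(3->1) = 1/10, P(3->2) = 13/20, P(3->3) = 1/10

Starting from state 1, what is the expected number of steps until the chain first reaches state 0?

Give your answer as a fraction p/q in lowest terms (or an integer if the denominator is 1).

Answer: 140/39

Derivation:
Let h_i = expected steps to first reach 0 from state i.
Boundary: h_0 = 0.
First-step equations for the other states:
  h_1 = 1 + 3/10*h_0 + 3/20*h_1 + 2/5*h_2 + 3/20*h_3
  h_2 = 1 + 7/20*h_0 + 1/10*h_1 + 1/20*h_2 + 1/2*h_3
  h_3 = 1 + 3/20*h_0 + 1/10*h_1 + 13/20*h_2 + 1/10*h_3

Substituting h_0 = 0 and rearranging gives the linear system (I - Q) h = 1:
  [17/20, -2/5, -3/20] . (h_1, h_2, h_3) = 1
  [-1/10, 19/20, -1/2] . (h_1, h_2, h_3) = 1
  [-1/10, -13/20, 9/10] . (h_1, h_2, h_3) = 1

Solving yields:
  h_1 = 140/39
  h_2 = 140/39
  h_3 = 160/39

Starting state is 1, so the expected hitting time is h_1 = 140/39.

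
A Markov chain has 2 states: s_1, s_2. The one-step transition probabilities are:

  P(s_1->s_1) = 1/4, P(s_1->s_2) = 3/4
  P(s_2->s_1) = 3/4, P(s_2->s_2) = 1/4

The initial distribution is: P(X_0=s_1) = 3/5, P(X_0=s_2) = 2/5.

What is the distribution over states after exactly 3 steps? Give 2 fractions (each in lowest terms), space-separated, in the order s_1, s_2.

Answer: 39/80 41/80

Derivation:
Propagating the distribution step by step (d_{t+1} = d_t * P):
d_0 = (s_1=3/5, s_2=2/5)
  d_1[s_1] = 3/5*1/4 + 2/5*3/4 = 9/20
  d_1[s_2] = 3/5*3/4 + 2/5*1/4 = 11/20
d_1 = (s_1=9/20, s_2=11/20)
  d_2[s_1] = 9/20*1/4 + 11/20*3/4 = 21/40
  d_2[s_2] = 9/20*3/4 + 11/20*1/4 = 19/40
d_2 = (s_1=21/40, s_2=19/40)
  d_3[s_1] = 21/40*1/4 + 19/40*3/4 = 39/80
  d_3[s_2] = 21/40*3/4 + 19/40*1/4 = 41/80
d_3 = (s_1=39/80, s_2=41/80)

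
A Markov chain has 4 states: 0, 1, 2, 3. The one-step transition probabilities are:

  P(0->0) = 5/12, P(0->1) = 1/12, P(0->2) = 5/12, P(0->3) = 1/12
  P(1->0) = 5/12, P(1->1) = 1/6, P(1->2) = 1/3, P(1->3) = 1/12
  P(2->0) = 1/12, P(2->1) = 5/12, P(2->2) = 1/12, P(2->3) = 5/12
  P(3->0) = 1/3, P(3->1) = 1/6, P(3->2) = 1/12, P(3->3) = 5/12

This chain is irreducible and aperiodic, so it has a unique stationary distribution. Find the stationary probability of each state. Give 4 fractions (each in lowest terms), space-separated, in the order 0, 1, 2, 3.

Answer: 19/60 1/5 43/180 11/45

Derivation:
The stationary distribution satisfies pi = pi * P, i.e.:
  pi_0 = 5/12*pi_0 + 5/12*pi_1 + 1/12*pi_2 + 1/3*pi_3
  pi_1 = 1/12*pi_0 + 1/6*pi_1 + 5/12*pi_2 + 1/6*pi_3
  pi_2 = 5/12*pi_0 + 1/3*pi_1 + 1/12*pi_2 + 1/12*pi_3
  pi_3 = 1/12*pi_0 + 1/12*pi_1 + 5/12*pi_2 + 5/12*pi_3
with normalization: pi_0 + pi_1 + pi_2 + pi_3 = 1.

Using the first 3 balance equations plus normalization, the linear system A*pi = b is:
  [-7/12, 5/12, 1/12, 1/3] . pi = 0
  [1/12, -5/6, 5/12, 1/6] . pi = 0
  [5/12, 1/3, -11/12, 1/12] . pi = 0
  [1, 1, 1, 1] . pi = 1

Solving yields:
  pi_0 = 19/60
  pi_1 = 1/5
  pi_2 = 43/180
  pi_3 = 11/45

Verification (pi * P):
  19/60*5/12 + 1/5*5/12 + 43/180*1/12 + 11/45*1/3 = 19/60 = pi_0  (ok)
  19/60*1/12 + 1/5*1/6 + 43/180*5/12 + 11/45*1/6 = 1/5 = pi_1  (ok)
  19/60*5/12 + 1/5*1/3 + 43/180*1/12 + 11/45*1/12 = 43/180 = pi_2  (ok)
  19/60*1/12 + 1/5*1/12 + 43/180*5/12 + 11/45*5/12 = 11/45 = pi_3  (ok)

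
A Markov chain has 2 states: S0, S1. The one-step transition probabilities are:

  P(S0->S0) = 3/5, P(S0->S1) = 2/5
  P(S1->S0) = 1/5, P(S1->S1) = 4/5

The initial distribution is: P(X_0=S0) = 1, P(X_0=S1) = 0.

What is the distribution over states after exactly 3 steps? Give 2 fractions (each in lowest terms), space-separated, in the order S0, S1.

Propagating the distribution step by step (d_{t+1} = d_t * P):
d_0 = (S0=1, S1=0)
  d_1[S0] = 1*3/5 + 0*1/5 = 3/5
  d_1[S1] = 1*2/5 + 0*4/5 = 2/5
d_1 = (S0=3/5, S1=2/5)
  d_2[S0] = 3/5*3/5 + 2/5*1/5 = 11/25
  d_2[S1] = 3/5*2/5 + 2/5*4/5 = 14/25
d_2 = (S0=11/25, S1=14/25)
  d_3[S0] = 11/25*3/5 + 14/25*1/5 = 47/125
  d_3[S1] = 11/25*2/5 + 14/25*4/5 = 78/125
d_3 = (S0=47/125, S1=78/125)

Answer: 47/125 78/125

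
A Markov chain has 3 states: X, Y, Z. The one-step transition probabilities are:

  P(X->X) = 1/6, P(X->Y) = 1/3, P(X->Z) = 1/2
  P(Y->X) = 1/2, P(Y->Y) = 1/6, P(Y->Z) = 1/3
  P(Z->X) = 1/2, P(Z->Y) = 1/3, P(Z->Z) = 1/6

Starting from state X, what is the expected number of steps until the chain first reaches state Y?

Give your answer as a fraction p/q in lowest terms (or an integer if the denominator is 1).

Let h_i = expected steps to first reach Y from state i.
Boundary: h_Y = 0.
First-step equations for the other states:
  h_X = 1 + 1/6*h_X + 1/3*h_Y + 1/2*h_Z
  h_Z = 1 + 1/2*h_X + 1/3*h_Y + 1/6*h_Z

Substituting h_Y = 0 and rearranging gives the linear system (I - Q) h = 1:
  [5/6, -1/2] . (h_X, h_Z) = 1
  [-1/2, 5/6] . (h_X, h_Z) = 1

Solving yields:
  h_X = 3
  h_Z = 3

Starting state is X, so the expected hitting time is h_X = 3.

Answer: 3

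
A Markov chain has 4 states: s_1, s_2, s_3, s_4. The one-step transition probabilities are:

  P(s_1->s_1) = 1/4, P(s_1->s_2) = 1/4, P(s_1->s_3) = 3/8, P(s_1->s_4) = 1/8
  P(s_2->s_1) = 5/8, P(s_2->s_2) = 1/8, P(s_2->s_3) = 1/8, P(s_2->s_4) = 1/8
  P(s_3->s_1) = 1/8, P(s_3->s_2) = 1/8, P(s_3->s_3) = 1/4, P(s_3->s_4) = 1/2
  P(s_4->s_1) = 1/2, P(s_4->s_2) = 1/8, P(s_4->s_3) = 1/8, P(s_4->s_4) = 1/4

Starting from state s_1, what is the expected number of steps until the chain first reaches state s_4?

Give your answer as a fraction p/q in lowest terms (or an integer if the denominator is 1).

Let h_i = expected steps to first reach s_4 from state i.
Boundary: h_s_4 = 0.
First-step equations for the other states:
  h_s_1 = 1 + 1/4*h_s_1 + 1/4*h_s_2 + 3/8*h_s_3 + 1/8*h_s_4
  h_s_2 = 1 + 5/8*h_s_1 + 1/8*h_s_2 + 1/8*h_s_3 + 1/8*h_s_4
  h_s_3 = 1 + 1/8*h_s_1 + 1/8*h_s_2 + 1/4*h_s_3 + 1/2*h_s_4

Substituting h_s_4 = 0 and rearranging gives the linear system (I - Q) h = 1:
  [3/4, -1/4, -3/8] . (h_s_1, h_s_2, h_s_3) = 1
  [-5/8, 7/8, -1/8] . (h_s_1, h_s_2, h_s_3) = 1
  [-1/8, -1/8, 3/4] . (h_s_1, h_s_2, h_s_3) = 1

Solving yields:
  h_s_1 = 158/37
  h_s_2 = 170/37
  h_s_3 = 104/37

Starting state is s_1, so the expected hitting time is h_s_1 = 158/37.

Answer: 158/37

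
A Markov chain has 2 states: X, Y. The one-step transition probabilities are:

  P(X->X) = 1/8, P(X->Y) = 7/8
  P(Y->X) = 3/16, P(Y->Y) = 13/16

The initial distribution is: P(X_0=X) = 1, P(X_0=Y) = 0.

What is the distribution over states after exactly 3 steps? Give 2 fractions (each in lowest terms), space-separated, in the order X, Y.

Answer: 361/2048 1687/2048

Derivation:
Propagating the distribution step by step (d_{t+1} = d_t * P):
d_0 = (X=1, Y=0)
  d_1[X] = 1*1/8 + 0*3/16 = 1/8
  d_1[Y] = 1*7/8 + 0*13/16 = 7/8
d_1 = (X=1/8, Y=7/8)
  d_2[X] = 1/8*1/8 + 7/8*3/16 = 23/128
  d_2[Y] = 1/8*7/8 + 7/8*13/16 = 105/128
d_2 = (X=23/128, Y=105/128)
  d_3[X] = 23/128*1/8 + 105/128*3/16 = 361/2048
  d_3[Y] = 23/128*7/8 + 105/128*13/16 = 1687/2048
d_3 = (X=361/2048, Y=1687/2048)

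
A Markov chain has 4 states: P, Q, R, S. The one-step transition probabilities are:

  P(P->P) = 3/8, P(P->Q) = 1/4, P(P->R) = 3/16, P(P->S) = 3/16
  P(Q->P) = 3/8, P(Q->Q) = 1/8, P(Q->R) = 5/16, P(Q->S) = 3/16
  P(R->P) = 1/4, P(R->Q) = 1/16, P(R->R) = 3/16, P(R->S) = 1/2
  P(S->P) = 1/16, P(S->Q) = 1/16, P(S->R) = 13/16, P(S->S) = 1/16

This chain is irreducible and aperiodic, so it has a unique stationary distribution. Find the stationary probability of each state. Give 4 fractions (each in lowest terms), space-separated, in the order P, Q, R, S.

Answer: 1081/4422 511/4422 273/737 596/2211

Derivation:
The stationary distribution satisfies pi = pi * P, i.e.:
  pi_P = 3/8*pi_P + 3/8*pi_Q + 1/4*pi_R + 1/16*pi_S
  pi_Q = 1/4*pi_P + 1/8*pi_Q + 1/16*pi_R + 1/16*pi_S
  pi_R = 3/16*pi_P + 5/16*pi_Q + 3/16*pi_R + 13/16*pi_S
  pi_S = 3/16*pi_P + 3/16*pi_Q + 1/2*pi_R + 1/16*pi_S
with normalization: pi_P + pi_Q + pi_R + pi_S = 1.

Using the first 3 balance equations plus normalization, the linear system A*pi = b is:
  [-5/8, 3/8, 1/4, 1/16] . pi = 0
  [1/4, -7/8, 1/16, 1/16] . pi = 0
  [3/16, 5/16, -13/16, 13/16] . pi = 0
  [1, 1, 1, 1] . pi = 1

Solving yields:
  pi_P = 1081/4422
  pi_Q = 511/4422
  pi_R = 273/737
  pi_S = 596/2211

Verification (pi * P):
  1081/4422*3/8 + 511/4422*3/8 + 273/737*1/4 + 596/2211*1/16 = 1081/4422 = pi_P  (ok)
  1081/4422*1/4 + 511/4422*1/8 + 273/737*1/16 + 596/2211*1/16 = 511/4422 = pi_Q  (ok)
  1081/4422*3/16 + 511/4422*5/16 + 273/737*3/16 + 596/2211*13/16 = 273/737 = pi_R  (ok)
  1081/4422*3/16 + 511/4422*3/16 + 273/737*1/2 + 596/2211*1/16 = 596/2211 = pi_S  (ok)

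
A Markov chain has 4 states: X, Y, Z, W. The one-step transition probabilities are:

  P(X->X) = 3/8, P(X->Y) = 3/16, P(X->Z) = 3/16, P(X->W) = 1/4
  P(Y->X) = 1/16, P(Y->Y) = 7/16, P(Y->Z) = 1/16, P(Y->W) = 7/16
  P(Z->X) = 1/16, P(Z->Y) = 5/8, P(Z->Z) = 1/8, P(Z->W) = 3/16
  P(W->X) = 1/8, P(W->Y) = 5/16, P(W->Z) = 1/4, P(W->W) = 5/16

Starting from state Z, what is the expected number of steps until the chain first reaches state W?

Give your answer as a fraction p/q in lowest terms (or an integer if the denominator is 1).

Answer: 1672/529

Derivation:
Let h_i = expected steps to first reach W from state i.
Boundary: h_W = 0.
First-step equations for the other states:
  h_X = 1 + 3/8*h_X + 3/16*h_Y + 3/16*h_Z + 1/4*h_W
  h_Y = 1 + 1/16*h_X + 7/16*h_Y + 1/16*h_Z + 7/16*h_W
  h_Z = 1 + 1/16*h_X + 5/8*h_Y + 1/8*h_Z + 3/16*h_W

Substituting h_W = 0 and rearranging gives the linear system (I - Q) h = 1:
  [5/8, -3/16, -3/16] . (h_X, h_Y, h_Z) = 1
  [-1/16, 9/16, -1/16] . (h_X, h_Y, h_Z) = 1
  [-1/16, -5/8, 7/8] . (h_X, h_Y, h_Z) = 1

Solving yields:
  h_X = 1744/529
  h_Y = 1320/529
  h_Z = 1672/529

Starting state is Z, so the expected hitting time is h_Z = 1672/529.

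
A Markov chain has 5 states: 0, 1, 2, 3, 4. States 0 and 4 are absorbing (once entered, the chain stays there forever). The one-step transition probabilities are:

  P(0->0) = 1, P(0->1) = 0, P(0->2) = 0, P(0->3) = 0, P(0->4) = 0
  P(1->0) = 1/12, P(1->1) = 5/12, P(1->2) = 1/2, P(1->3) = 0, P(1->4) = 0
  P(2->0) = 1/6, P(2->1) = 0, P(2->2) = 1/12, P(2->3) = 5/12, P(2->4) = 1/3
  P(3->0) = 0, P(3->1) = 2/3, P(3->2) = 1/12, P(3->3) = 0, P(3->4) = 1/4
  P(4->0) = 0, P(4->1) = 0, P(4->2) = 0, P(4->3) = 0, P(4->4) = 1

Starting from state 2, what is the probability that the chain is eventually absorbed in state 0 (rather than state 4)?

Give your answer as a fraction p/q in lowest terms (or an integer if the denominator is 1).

Let a_i = P(absorbed in 0 | start in state i).
Boundary conditions: a_0 = 1, a_4 = 0.
For each transient state i, a_i = sum_j P(i->j) * a_j:
  a_1 = 1/12*a_0 + 5/12*a_1 + 1/2*a_2 + 0*a_3 + 0*a_4
  a_2 = 1/6*a_0 + 0*a_1 + 1/12*a_2 + 5/12*a_3 + 1/3*a_4
  a_3 = 0*a_0 + 2/3*a_1 + 1/12*a_2 + 0*a_3 + 1/4*a_4

Substituting a_0 = 1 and a_4 = 0, rearrange to (I - Q) a = r where r[i] = P(i -> 0):
  [7/12, -1/2, 0] . (a_1, a_2, a_3) = 1/12
  [0, 11/12, -5/12] . (a_1, a_2, a_3) = 1/6
  [-2/3, -1/12, 1] . (a_1, a_2, a_3) = 0

Solving yields:
  a_1 = 271/649
  a_2 = 208/649
  a_3 = 18/59

Starting state is 2, so the absorption probability is a_2 = 208/649.

Answer: 208/649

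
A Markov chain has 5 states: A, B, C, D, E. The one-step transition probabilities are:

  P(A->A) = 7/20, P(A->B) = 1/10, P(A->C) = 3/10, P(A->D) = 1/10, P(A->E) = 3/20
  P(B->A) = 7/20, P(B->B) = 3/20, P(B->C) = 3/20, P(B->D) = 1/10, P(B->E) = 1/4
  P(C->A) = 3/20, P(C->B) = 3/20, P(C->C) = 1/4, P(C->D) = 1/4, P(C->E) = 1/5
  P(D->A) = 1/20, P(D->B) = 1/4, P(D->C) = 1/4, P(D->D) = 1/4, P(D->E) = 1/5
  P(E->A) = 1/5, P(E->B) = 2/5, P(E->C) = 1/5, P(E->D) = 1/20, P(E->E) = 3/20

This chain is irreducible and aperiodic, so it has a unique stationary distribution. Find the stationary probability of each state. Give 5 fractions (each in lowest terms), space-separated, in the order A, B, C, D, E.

The stationary distribution satisfies pi = pi * P, i.e.:
  pi_A = 7/20*pi_A + 7/20*pi_B + 3/20*pi_C + 1/20*pi_D + 1/5*pi_E
  pi_B = 1/10*pi_A + 3/20*pi_B + 3/20*pi_C + 1/4*pi_D + 2/5*pi_E
  pi_C = 3/10*pi_A + 3/20*pi_B + 1/4*pi_C + 1/4*pi_D + 1/5*pi_E
  pi_D = 1/10*pi_A + 1/10*pi_B + 1/4*pi_C + 1/4*pi_D + 1/20*pi_E
  pi_E = 3/20*pi_A + 1/4*pi_B + 1/5*pi_C + 1/5*pi_D + 3/20*pi_E
with normalization: pi_A + pi_B + pi_C + pi_D + pi_E = 1.

Using the first 4 balance equations plus normalization, the linear system A*pi = b is:
  [-13/20, 7/20, 3/20, 1/20, 1/5] . pi = 0
  [1/10, -17/20, 3/20, 1/4, 2/5] . pi = 0
  [3/10, 3/20, -3/4, 1/4, 1/5] . pi = 0
  [1/10, 1/10, 1/4, -3/4, 1/20] . pi = 0
  [1, 1, 1, 1, 1] . pi = 1

Solving yields:
  pi_A = 15680/67881
  pi_B = 1237/6171
  pi_C = 1432/6171
  pi_D = 3337/22627
  pi_E = 4277/22627

Verification (pi * P):
  15680/67881*7/20 + 1237/6171*7/20 + 1432/6171*3/20 + 3337/22627*1/20 + 4277/22627*1/5 = 15680/67881 = pi_A  (ok)
  15680/67881*1/10 + 1237/6171*3/20 + 1432/6171*3/20 + 3337/22627*1/4 + 4277/22627*2/5 = 1237/6171 = pi_B  (ok)
  15680/67881*3/10 + 1237/6171*3/20 + 1432/6171*1/4 + 3337/22627*1/4 + 4277/22627*1/5 = 1432/6171 = pi_C  (ok)
  15680/67881*1/10 + 1237/6171*1/10 + 1432/6171*1/4 + 3337/22627*1/4 + 4277/22627*1/20 = 3337/22627 = pi_D  (ok)
  15680/67881*3/20 + 1237/6171*1/4 + 1432/6171*1/5 + 3337/22627*1/5 + 4277/22627*3/20 = 4277/22627 = pi_E  (ok)

Answer: 15680/67881 1237/6171 1432/6171 3337/22627 4277/22627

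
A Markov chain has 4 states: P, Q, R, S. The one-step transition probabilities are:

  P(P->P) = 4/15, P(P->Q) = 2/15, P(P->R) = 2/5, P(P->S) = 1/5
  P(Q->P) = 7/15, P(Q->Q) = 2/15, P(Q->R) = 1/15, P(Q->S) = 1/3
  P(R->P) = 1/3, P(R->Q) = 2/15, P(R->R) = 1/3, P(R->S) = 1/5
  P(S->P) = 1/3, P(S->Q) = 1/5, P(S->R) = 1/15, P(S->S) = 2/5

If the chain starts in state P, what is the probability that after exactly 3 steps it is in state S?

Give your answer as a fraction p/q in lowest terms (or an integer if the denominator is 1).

Answer: 61/225

Derivation:
Computing P^3 by repeated multiplication:
P^1 =
  P: [4/15, 2/15, 2/5, 1/5]
  Q: [7/15, 2/15, 1/15, 1/3]
  R: [1/3, 2/15, 1/3, 1/5]
  S: [1/3, 1/5, 1/15, 2/5]
P^2 =
  P: [1/3, 11/75, 59/225, 58/225]
  Q: [8/25, 7/45, 6/25, 64/225]
  R: [74/225, 11/75, 4/15, 58/225]
  S: [76/225, 4/25, 44/225, 23/75]
P^3 =
  P: [124/375, 508/3375, 836/3375, 61/225]
  Q: [1123/3375, 514/3375, 89/375, 937/3375]
  R: [1117/3375, 508/3375, 167/675, 61/225]
  S: [1121/3375, 173/1125, 781/3375, 106/375]

(P^3)[P -> S] = 61/225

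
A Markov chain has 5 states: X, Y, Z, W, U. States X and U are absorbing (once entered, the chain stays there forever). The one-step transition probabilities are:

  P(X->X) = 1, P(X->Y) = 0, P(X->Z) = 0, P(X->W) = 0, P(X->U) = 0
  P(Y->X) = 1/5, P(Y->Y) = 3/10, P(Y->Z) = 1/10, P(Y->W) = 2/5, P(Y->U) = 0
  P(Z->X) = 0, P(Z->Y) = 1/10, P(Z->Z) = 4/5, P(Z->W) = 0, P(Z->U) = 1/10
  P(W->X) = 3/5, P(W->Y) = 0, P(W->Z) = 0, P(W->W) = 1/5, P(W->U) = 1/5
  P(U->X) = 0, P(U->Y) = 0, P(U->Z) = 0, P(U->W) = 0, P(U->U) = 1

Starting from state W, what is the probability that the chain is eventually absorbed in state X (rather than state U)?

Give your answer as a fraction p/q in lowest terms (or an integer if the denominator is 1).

Answer: 3/4

Derivation:
Let a_i = P(absorbed in X | start in state i).
Boundary conditions: a_X = 1, a_U = 0.
For each transient state i, a_i = sum_j P(i->j) * a_j:
  a_Y = 1/5*a_X + 3/10*a_Y + 1/10*a_Z + 2/5*a_W + 0*a_U
  a_Z = 0*a_X + 1/10*a_Y + 4/5*a_Z + 0*a_W + 1/10*a_U
  a_W = 3/5*a_X + 0*a_Y + 0*a_Z + 1/5*a_W + 1/5*a_U

Substituting a_X = 1 and a_U = 0, rearrange to (I - Q) a = r where r[i] = P(i -> X):
  [7/10, -1/10, -2/5] . (a_Y, a_Z, a_W) = 1/5
  [-1/10, 1/5, 0] . (a_Y, a_Z, a_W) = 0
  [0, 0, 4/5] . (a_Y, a_Z, a_W) = 3/5

Solving yields:
  a_Y = 10/13
  a_Z = 5/13
  a_W = 3/4

Starting state is W, so the absorption probability is a_W = 3/4.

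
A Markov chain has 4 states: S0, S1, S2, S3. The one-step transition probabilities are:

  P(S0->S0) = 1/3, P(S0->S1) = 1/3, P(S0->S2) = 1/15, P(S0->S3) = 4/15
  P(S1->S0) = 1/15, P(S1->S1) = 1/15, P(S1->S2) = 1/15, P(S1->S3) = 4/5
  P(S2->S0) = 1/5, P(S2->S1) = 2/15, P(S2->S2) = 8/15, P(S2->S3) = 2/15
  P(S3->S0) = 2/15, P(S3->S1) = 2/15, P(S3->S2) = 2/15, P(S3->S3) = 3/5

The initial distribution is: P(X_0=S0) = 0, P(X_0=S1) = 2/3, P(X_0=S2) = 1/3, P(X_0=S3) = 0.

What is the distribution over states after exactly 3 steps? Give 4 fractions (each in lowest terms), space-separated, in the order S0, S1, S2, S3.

Answer: 1723/10125 1582/10125 1984/10125 1612/3375

Derivation:
Propagating the distribution step by step (d_{t+1} = d_t * P):
d_0 = (S0=0, S1=2/3, S2=1/3, S3=0)
  d_1[S0] = 0*1/3 + 2/3*1/15 + 1/3*1/5 + 0*2/15 = 1/9
  d_1[S1] = 0*1/3 + 2/3*1/15 + 1/3*2/15 + 0*2/15 = 4/45
  d_1[S2] = 0*1/15 + 2/3*1/15 + 1/3*8/15 + 0*2/15 = 2/9
  d_1[S3] = 0*4/15 + 2/3*4/5 + 1/3*2/15 + 0*3/5 = 26/45
d_1 = (S0=1/9, S1=4/45, S2=2/9, S3=26/45)
  d_2[S0] = 1/9*1/3 + 4/45*1/15 + 2/9*1/5 + 26/45*2/15 = 37/225
  d_2[S1] = 1/9*1/3 + 4/45*1/15 + 2/9*2/15 + 26/45*2/15 = 101/675
  d_2[S2] = 1/9*1/15 + 4/45*1/15 + 2/9*8/15 + 26/45*2/15 = 47/225
  d_2[S3] = 1/9*4/15 + 4/45*4/5 + 2/9*2/15 + 26/45*3/5 = 322/675
d_2 = (S0=37/225, S1=101/675, S2=47/225, S3=322/675)
  d_3[S0] = 37/225*1/3 + 101/675*1/15 + 47/225*1/5 + 322/675*2/15 = 1723/10125
  d_3[S1] = 37/225*1/3 + 101/675*1/15 + 47/225*2/15 + 322/675*2/15 = 1582/10125
  d_3[S2] = 37/225*1/15 + 101/675*1/15 + 47/225*8/15 + 322/675*2/15 = 1984/10125
  d_3[S3] = 37/225*4/15 + 101/675*4/5 + 47/225*2/15 + 322/675*3/5 = 1612/3375
d_3 = (S0=1723/10125, S1=1582/10125, S2=1984/10125, S3=1612/3375)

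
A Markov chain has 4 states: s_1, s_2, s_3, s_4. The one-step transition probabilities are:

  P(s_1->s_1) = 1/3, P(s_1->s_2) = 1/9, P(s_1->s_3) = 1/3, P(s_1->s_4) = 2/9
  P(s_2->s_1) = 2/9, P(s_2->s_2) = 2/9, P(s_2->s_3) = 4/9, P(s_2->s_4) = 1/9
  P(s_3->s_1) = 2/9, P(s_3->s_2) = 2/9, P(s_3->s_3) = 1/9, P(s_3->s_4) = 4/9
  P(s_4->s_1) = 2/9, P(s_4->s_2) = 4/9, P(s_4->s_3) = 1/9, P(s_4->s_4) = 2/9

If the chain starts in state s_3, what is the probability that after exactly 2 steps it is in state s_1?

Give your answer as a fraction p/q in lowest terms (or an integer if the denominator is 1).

Answer: 20/81

Derivation:
Computing P^2 by repeated multiplication:
P^1 =
  s_1: [1/3, 1/9, 1/3, 2/9]
  s_2: [2/9, 2/9, 4/9, 1/9]
  s_3: [2/9, 2/9, 1/9, 4/9]
  s_4: [2/9, 4/9, 1/9, 2/9]
P^2 =
  s_1: [7/27, 19/81, 2/9, 23/81]
  s_2: [20/81, 2/9, 19/81, 8/27]
  s_3: [20/81, 8/27, 19/81, 2/9]
  s_4: [20/81, 20/81, 25/81, 16/81]

(P^2)[s_3 -> s_1] = 20/81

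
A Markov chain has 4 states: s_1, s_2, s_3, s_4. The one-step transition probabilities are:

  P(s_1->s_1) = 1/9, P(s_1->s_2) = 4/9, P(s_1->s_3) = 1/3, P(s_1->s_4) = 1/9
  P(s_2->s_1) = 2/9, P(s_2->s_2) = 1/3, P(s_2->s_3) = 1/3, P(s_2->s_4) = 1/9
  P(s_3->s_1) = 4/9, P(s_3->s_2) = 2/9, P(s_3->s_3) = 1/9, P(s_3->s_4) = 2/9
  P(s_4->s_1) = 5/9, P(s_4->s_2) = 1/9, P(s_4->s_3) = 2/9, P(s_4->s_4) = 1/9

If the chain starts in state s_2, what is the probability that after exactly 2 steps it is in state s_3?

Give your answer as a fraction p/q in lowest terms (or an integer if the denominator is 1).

Computing P^2 by repeated multiplication:
P^1 =
  s_1: [1/9, 4/9, 1/3, 1/9]
  s_2: [2/9, 1/3, 1/3, 1/9]
  s_3: [4/9, 2/9, 1/9, 2/9]
  s_4: [5/9, 1/9, 2/9, 1/9]
P^2 =
  s_1: [26/81, 23/81, 20/81, 4/27]
  s_2: [25/81, 8/27, 20/81, 4/27]
  s_3: [22/81, 26/81, 23/81, 10/81]
  s_4: [20/81, 28/81, 22/81, 11/81]

(P^2)[s_2 -> s_3] = 20/81

Answer: 20/81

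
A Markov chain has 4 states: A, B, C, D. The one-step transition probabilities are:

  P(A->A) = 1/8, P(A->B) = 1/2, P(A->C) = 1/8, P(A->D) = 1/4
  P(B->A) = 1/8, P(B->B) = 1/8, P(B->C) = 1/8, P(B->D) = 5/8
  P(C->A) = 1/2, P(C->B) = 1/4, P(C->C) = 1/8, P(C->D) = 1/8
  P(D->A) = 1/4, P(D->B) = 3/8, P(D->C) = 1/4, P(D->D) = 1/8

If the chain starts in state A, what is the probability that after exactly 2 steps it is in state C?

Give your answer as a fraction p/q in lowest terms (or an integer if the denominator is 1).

Answer: 5/32

Derivation:
Computing P^2 by repeated multiplication:
P^1 =
  A: [1/8, 1/2, 1/8, 1/4]
  B: [1/8, 1/8, 1/8, 5/8]
  C: [1/2, 1/4, 1/8, 1/8]
  D: [1/4, 3/8, 1/4, 1/8]
P^2 =
  A: [13/64, 1/4, 5/32, 25/64]
  B: [1/4, 11/32, 13/64, 13/64]
  C: [3/16, 23/64, 9/64, 5/16]
  D: [15/64, 9/32, 9/64, 11/32]

(P^2)[A -> C] = 5/32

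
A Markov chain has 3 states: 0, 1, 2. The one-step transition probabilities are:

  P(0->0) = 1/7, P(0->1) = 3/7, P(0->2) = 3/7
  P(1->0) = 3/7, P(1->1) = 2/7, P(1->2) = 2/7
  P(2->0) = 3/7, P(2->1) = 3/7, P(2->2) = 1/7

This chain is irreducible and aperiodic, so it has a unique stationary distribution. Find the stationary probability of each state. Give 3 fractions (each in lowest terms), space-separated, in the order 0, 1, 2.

The stationary distribution satisfies pi = pi * P, i.e.:
  pi_0 = 1/7*pi_0 + 3/7*pi_1 + 3/7*pi_2
  pi_1 = 3/7*pi_0 + 2/7*pi_1 + 3/7*pi_2
  pi_2 = 3/7*pi_0 + 2/7*pi_1 + 1/7*pi_2
with normalization: pi_0 + pi_1 + pi_2 = 1.

Using the first 2 balance equations plus normalization, the linear system A*pi = b is:
  [-6/7, 3/7, 3/7] . pi = 0
  [3/7, -5/7, 3/7] . pi = 0
  [1, 1, 1] . pi = 1

Solving yields:
  pi_0 = 1/3
  pi_1 = 3/8
  pi_2 = 7/24

Verification (pi * P):
  1/3*1/7 + 3/8*3/7 + 7/24*3/7 = 1/3 = pi_0  (ok)
  1/3*3/7 + 3/8*2/7 + 7/24*3/7 = 3/8 = pi_1  (ok)
  1/3*3/7 + 3/8*2/7 + 7/24*1/7 = 7/24 = pi_2  (ok)

Answer: 1/3 3/8 7/24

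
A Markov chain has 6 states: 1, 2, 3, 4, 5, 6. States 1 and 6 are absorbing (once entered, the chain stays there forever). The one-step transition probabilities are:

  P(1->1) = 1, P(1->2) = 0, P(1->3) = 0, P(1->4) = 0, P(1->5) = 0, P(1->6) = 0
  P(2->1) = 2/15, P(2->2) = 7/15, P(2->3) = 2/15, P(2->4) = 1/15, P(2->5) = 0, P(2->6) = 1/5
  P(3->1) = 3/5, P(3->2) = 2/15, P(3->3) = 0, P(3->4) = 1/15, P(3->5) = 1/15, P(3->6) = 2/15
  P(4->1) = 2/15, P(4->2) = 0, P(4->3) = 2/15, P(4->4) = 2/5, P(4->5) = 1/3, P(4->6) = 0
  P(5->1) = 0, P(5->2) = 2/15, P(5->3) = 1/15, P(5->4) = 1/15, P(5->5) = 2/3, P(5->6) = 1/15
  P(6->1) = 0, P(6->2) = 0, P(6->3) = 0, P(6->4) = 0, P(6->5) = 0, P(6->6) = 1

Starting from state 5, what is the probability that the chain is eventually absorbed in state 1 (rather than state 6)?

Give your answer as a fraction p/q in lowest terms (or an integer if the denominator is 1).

Let a_i = P(absorbed in 1 | start in state i).
Boundary conditions: a_1 = 1, a_6 = 0.
For each transient state i, a_i = sum_j P(i->j) * a_j:
  a_2 = 2/15*a_1 + 7/15*a_2 + 2/15*a_3 + 1/15*a_4 + 0*a_5 + 1/5*a_6
  a_3 = 3/5*a_1 + 2/15*a_2 + 0*a_3 + 1/15*a_4 + 1/15*a_5 + 2/15*a_6
  a_4 = 2/15*a_1 + 0*a_2 + 2/15*a_3 + 2/5*a_4 + 1/3*a_5 + 0*a_6
  a_5 = 0*a_1 + 2/15*a_2 + 1/15*a_3 + 1/15*a_4 + 2/3*a_5 + 1/15*a_6

Substituting a_1 = 1 and a_6 = 0, rearrange to (I - Q) a = r where r[i] = P(i -> 1):
  [8/15, -2/15, -1/15, 0] . (a_2, a_3, a_4, a_5) = 2/15
  [-2/15, 1, -1/15, -1/15] . (a_2, a_3, a_4, a_5) = 3/5
  [0, -2/15, 3/5, -1/3] . (a_2, a_3, a_4, a_5) = 2/15
  [-2/15, -1/15, -1/15, 1/3] . (a_2, a_3, a_4, a_5) = 0

Solving yields:
  a_2 = 2175/4192
  a_3 = 1563/2096
  a_4 = 691/1048
  a_5 = 64/131

Starting state is 5, so the absorption probability is a_5 = 64/131.

Answer: 64/131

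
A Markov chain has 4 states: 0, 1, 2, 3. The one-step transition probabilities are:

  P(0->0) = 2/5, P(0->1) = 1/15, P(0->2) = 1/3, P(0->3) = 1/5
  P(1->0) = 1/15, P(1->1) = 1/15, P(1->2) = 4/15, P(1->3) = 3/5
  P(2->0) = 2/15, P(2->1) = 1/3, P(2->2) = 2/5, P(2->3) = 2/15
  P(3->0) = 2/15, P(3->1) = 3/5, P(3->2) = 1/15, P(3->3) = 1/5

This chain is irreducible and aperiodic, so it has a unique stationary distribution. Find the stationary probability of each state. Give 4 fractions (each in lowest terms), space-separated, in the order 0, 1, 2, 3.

The stationary distribution satisfies pi = pi * P, i.e.:
  pi_0 = 2/5*pi_0 + 1/15*pi_1 + 2/15*pi_2 + 2/15*pi_3
  pi_1 = 1/15*pi_0 + 1/15*pi_1 + 1/3*pi_2 + 3/5*pi_3
  pi_2 = 1/3*pi_0 + 4/15*pi_1 + 2/5*pi_2 + 1/15*pi_3
  pi_3 = 1/5*pi_0 + 3/5*pi_1 + 2/15*pi_2 + 1/5*pi_3
with normalization: pi_0 + pi_1 + pi_2 + pi_3 = 1.

Using the first 3 balance equations plus normalization, the linear system A*pi = b is:
  [-3/5, 1/15, 2/15, 2/15] . pi = 0
  [1/15, -14/15, 1/3, 3/5] . pi = 0
  [1/3, 4/15, -3/5, 1/15] . pi = 0
  [1, 1, 1, 1] . pi = 1

Solving yields:
  pi_0 = 199/1283
  pi_1 = 377/1283
  pi_2 = 321/1283
  pi_3 = 386/1283

Verification (pi * P):
  199/1283*2/5 + 377/1283*1/15 + 321/1283*2/15 + 386/1283*2/15 = 199/1283 = pi_0  (ok)
  199/1283*1/15 + 377/1283*1/15 + 321/1283*1/3 + 386/1283*3/5 = 377/1283 = pi_1  (ok)
  199/1283*1/3 + 377/1283*4/15 + 321/1283*2/5 + 386/1283*1/15 = 321/1283 = pi_2  (ok)
  199/1283*1/5 + 377/1283*3/5 + 321/1283*2/15 + 386/1283*1/5 = 386/1283 = pi_3  (ok)

Answer: 199/1283 377/1283 321/1283 386/1283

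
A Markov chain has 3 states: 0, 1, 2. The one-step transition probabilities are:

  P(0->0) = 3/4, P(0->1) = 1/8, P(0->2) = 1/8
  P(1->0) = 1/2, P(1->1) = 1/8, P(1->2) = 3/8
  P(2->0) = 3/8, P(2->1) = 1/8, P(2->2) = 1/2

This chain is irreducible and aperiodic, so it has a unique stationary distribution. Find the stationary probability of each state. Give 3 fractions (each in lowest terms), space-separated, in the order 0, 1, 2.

Answer: 5/8 1/8 1/4

Derivation:
The stationary distribution satisfies pi = pi * P, i.e.:
  pi_0 = 3/4*pi_0 + 1/2*pi_1 + 3/8*pi_2
  pi_1 = 1/8*pi_0 + 1/8*pi_1 + 1/8*pi_2
  pi_2 = 1/8*pi_0 + 3/8*pi_1 + 1/2*pi_2
with normalization: pi_0 + pi_1 + pi_2 = 1.

Using the first 2 balance equations plus normalization, the linear system A*pi = b is:
  [-1/4, 1/2, 3/8] . pi = 0
  [1/8, -7/8, 1/8] . pi = 0
  [1, 1, 1] . pi = 1

Solving yields:
  pi_0 = 5/8
  pi_1 = 1/8
  pi_2 = 1/4

Verification (pi * P):
  5/8*3/4 + 1/8*1/2 + 1/4*3/8 = 5/8 = pi_0  (ok)
  5/8*1/8 + 1/8*1/8 + 1/4*1/8 = 1/8 = pi_1  (ok)
  5/8*1/8 + 1/8*3/8 + 1/4*1/2 = 1/4 = pi_2  (ok)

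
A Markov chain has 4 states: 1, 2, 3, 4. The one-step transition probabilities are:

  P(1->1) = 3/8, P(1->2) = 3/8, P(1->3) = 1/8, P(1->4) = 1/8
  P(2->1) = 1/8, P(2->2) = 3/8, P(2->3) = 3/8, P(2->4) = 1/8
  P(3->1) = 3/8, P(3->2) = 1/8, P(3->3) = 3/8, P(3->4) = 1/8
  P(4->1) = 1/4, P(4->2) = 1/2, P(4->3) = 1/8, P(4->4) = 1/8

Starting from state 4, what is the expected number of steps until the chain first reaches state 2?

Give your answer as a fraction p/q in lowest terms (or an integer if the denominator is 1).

Answer: 168/67

Derivation:
Let h_i = expected steps to first reach 2 from state i.
Boundary: h_2 = 0.
First-step equations for the other states:
  h_1 = 1 + 3/8*h_1 + 3/8*h_2 + 1/8*h_3 + 1/8*h_4
  h_3 = 1 + 3/8*h_1 + 1/8*h_2 + 3/8*h_3 + 1/8*h_4
  h_4 = 1 + 1/4*h_1 + 1/2*h_2 + 1/8*h_3 + 1/8*h_4

Substituting h_2 = 0 and rearranging gives the linear system (I - Q) h = 1:
  [5/8, -1/8, -1/8] . (h_1, h_3, h_4) = 1
  [-3/8, 5/8, -1/8] . (h_1, h_3, h_4) = 1
  [-1/4, -1/8, 7/8] . (h_1, h_3, h_4) = 1

Solving yields:
  h_1 = 192/67
  h_3 = 256/67
  h_4 = 168/67

Starting state is 4, so the expected hitting time is h_4 = 168/67.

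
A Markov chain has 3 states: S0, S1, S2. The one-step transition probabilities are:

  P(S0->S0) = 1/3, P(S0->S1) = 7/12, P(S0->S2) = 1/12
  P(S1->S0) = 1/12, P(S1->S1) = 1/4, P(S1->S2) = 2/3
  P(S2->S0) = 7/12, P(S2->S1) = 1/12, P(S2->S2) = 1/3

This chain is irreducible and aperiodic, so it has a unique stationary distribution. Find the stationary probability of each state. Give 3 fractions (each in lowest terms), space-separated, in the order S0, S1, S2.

The stationary distribution satisfies pi = pi * P, i.e.:
  pi_S0 = 1/3*pi_S0 + 1/12*pi_S1 + 7/12*pi_S2
  pi_S1 = 7/12*pi_S0 + 1/4*pi_S1 + 1/12*pi_S2
  pi_S2 = 1/12*pi_S0 + 2/3*pi_S1 + 1/3*pi_S2
with normalization: pi_S0 + pi_S1 + pi_S2 = 1.

Using the first 2 balance equations plus normalization, the linear system A*pi = b is:
  [-2/3, 1/12, 7/12] . pi = 0
  [7/12, -3/4, 1/12] . pi = 0
  [1, 1, 1] . pi = 1

Solving yields:
  pi_S0 = 32/93
  pi_S1 = 19/62
  pi_S2 = 65/186

Verification (pi * P):
  32/93*1/3 + 19/62*1/12 + 65/186*7/12 = 32/93 = pi_S0  (ok)
  32/93*7/12 + 19/62*1/4 + 65/186*1/12 = 19/62 = pi_S1  (ok)
  32/93*1/12 + 19/62*2/3 + 65/186*1/3 = 65/186 = pi_S2  (ok)

Answer: 32/93 19/62 65/186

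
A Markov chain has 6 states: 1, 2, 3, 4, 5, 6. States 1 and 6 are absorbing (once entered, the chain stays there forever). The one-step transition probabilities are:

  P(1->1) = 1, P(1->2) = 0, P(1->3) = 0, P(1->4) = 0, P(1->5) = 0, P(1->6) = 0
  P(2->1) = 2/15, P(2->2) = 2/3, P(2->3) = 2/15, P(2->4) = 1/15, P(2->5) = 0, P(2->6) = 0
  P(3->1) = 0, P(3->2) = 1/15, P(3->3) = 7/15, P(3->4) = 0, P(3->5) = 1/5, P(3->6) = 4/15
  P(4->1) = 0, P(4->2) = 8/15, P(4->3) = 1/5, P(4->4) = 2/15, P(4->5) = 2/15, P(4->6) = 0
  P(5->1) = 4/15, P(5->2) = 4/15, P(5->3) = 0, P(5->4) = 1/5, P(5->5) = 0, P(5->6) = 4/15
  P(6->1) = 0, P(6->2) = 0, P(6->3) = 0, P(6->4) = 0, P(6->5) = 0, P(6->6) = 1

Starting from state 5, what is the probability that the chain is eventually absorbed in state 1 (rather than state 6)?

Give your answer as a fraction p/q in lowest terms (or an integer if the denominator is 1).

Answer: 1471/2743

Derivation:
Let a_i = P(absorbed in 1 | start in state i).
Boundary conditions: a_1 = 1, a_6 = 0.
For each transient state i, a_i = sum_j P(i->j) * a_j:
  a_2 = 2/15*a_1 + 2/3*a_2 + 2/15*a_3 + 1/15*a_4 + 0*a_5 + 0*a_6
  a_3 = 0*a_1 + 1/15*a_2 + 7/15*a_3 + 0*a_4 + 1/5*a_5 + 4/15*a_6
  a_4 = 0*a_1 + 8/15*a_2 + 1/5*a_3 + 2/15*a_4 + 2/15*a_5 + 0*a_6
  a_5 = 4/15*a_1 + 4/15*a_2 + 0*a_3 + 1/5*a_4 + 0*a_5 + 4/15*a_6

Substituting a_1 = 1 and a_6 = 0, rearrange to (I - Q) a = r where r[i] = P(i -> 1):
  [1/3, -2/15, -1/15, 0] . (a_2, a_3, a_4, a_5) = 2/15
  [-1/15, 8/15, 0, -1/5] . (a_2, a_3, a_4, a_5) = 0
  [-8/15, -1/5, 13/15, -2/15] . (a_2, a_3, a_4, a_5) = 0
  [-4/15, 0, -1/5, 1] . (a_2, a_3, a_4, a_5) = 4/15

Solving yields:
  a_2 = 1691/2743
  a_3 = 763/2743
  a_4 = 111/211
  a_5 = 1471/2743

Starting state is 5, so the absorption probability is a_5 = 1471/2743.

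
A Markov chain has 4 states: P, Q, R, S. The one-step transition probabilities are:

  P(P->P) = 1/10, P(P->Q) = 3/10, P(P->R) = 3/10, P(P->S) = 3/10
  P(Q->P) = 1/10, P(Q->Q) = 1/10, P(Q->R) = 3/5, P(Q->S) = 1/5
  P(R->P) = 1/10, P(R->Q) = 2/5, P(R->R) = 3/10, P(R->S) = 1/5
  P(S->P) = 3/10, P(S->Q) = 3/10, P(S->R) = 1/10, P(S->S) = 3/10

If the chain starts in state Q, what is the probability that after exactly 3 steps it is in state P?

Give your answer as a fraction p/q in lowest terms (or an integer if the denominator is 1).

Computing P^3 by repeated multiplication:
P^1 =
  P: [1/10, 3/10, 3/10, 3/10]
  Q: [1/10, 1/10, 3/5, 1/5]
  R: [1/10, 2/5, 3/10, 1/5]
  S: [3/10, 3/10, 1/10, 3/10]
P^2 =
  P: [4/25, 27/100, 33/100, 6/25]
  Q: [7/50, 17/50, 29/100, 23/100]
  R: [7/50, 1/4, 19/50, 23/100]
  S: [4/25, 1/4, 33/100, 13/50]
P^3 =
  P: [37/250, 279/1000, 333/1000, 6/25]
  Q: [73/500, 261/1000, 89/250, 237/1000]
  R: [73/500, 36/125, 329/1000, 237/1000]
  S: [19/125, 283/1000, 323/1000, 121/500]

(P^3)[Q -> P] = 73/500

Answer: 73/500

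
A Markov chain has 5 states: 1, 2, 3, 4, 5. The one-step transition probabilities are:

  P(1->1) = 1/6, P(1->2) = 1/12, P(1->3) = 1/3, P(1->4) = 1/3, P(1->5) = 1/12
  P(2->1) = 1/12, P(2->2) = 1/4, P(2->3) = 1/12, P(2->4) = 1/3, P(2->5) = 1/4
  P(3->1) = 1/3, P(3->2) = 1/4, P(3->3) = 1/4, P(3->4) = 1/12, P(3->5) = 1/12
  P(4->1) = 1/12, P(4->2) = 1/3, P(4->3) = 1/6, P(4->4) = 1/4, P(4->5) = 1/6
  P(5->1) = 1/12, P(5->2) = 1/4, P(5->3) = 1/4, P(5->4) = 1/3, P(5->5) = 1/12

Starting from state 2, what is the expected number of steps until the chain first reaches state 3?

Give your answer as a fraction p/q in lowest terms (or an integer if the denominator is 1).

Let h_i = expected steps to first reach 3 from state i.
Boundary: h_3 = 0.
First-step equations for the other states:
  h_1 = 1 + 1/6*h_1 + 1/12*h_2 + 1/3*h_3 + 1/3*h_4 + 1/12*h_5
  h_2 = 1 + 1/12*h_1 + 1/4*h_2 + 1/12*h_3 + 1/3*h_4 + 1/4*h_5
  h_4 = 1 + 1/12*h_1 + 1/3*h_2 + 1/6*h_3 + 1/4*h_4 + 1/6*h_5
  h_5 = 1 + 1/12*h_1 + 1/4*h_2 + 1/4*h_3 + 1/3*h_4 + 1/12*h_5

Substituting h_3 = 0 and rearranging gives the linear system (I - Q) h = 1:
  [5/6, -1/12, -1/3, -1/12] . (h_1, h_2, h_4, h_5) = 1
  [-1/12, 3/4, -1/3, -1/4] . (h_1, h_2, h_4, h_5) = 1
  [-1/12, -1/3, 3/4, -1/6] . (h_1, h_2, h_4, h_5) = 1
  [-1/12, -1/4, -1/3, 11/12] . (h_1, h_2, h_4, h_5) = 1

Solving yields:
  h_1 = 3016/647
  h_2 = 4004/647
  h_4 = 3740/647
  h_5 = 3432/647

Starting state is 2, so the expected hitting time is h_2 = 4004/647.

Answer: 4004/647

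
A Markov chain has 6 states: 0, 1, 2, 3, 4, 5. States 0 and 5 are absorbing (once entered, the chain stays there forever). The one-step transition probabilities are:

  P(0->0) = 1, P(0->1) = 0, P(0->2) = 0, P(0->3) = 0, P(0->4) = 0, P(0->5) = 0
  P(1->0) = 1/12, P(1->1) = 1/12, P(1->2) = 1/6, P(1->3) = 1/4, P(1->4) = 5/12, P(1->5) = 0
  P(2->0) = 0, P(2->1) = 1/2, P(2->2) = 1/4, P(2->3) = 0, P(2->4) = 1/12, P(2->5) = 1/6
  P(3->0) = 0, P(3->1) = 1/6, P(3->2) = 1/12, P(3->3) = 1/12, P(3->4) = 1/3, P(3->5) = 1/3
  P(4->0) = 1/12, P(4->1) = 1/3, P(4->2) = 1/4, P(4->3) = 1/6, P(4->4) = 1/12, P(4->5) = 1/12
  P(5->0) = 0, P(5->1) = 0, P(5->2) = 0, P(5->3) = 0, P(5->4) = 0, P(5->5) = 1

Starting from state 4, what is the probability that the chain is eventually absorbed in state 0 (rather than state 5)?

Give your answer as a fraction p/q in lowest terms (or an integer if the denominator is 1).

Let a_i = P(absorbed in 0 | start in state i).
Boundary conditions: a_0 = 1, a_5 = 0.
For each transient state i, a_i = sum_j P(i->j) * a_j:
  a_1 = 1/12*a_0 + 1/12*a_1 + 1/6*a_2 + 1/4*a_3 + 5/12*a_4 + 0*a_5
  a_2 = 0*a_0 + 1/2*a_1 + 1/4*a_2 + 0*a_3 + 1/12*a_4 + 1/6*a_5
  a_3 = 0*a_0 + 1/6*a_1 + 1/12*a_2 + 1/12*a_3 + 1/3*a_4 + 1/3*a_5
  a_4 = 1/12*a_0 + 1/3*a_1 + 1/4*a_2 + 1/6*a_3 + 1/12*a_4 + 1/12*a_5

Substituting a_0 = 1 and a_5 = 0, rearrange to (I - Q) a = r where r[i] = P(i -> 0):
  [11/12, -1/6, -1/4, -5/12] . (a_1, a_2, a_3, a_4) = 1/12
  [-1/2, 3/4, 0, -1/12] . (a_1, a_2, a_3, a_4) = 0
  [-1/6, -1/12, 11/12, -1/3] . (a_1, a_2, a_3, a_4) = 0
  [-1/3, -1/4, -1/6, 11/12] . (a_1, a_2, a_3, a_4) = 1/12

Solving yields:
  a_1 = 805/2353
  a_2 = 1243/4706
  a_3 = 961/4706
  a_4 = 1527/4706

Starting state is 4, so the absorption probability is a_4 = 1527/4706.

Answer: 1527/4706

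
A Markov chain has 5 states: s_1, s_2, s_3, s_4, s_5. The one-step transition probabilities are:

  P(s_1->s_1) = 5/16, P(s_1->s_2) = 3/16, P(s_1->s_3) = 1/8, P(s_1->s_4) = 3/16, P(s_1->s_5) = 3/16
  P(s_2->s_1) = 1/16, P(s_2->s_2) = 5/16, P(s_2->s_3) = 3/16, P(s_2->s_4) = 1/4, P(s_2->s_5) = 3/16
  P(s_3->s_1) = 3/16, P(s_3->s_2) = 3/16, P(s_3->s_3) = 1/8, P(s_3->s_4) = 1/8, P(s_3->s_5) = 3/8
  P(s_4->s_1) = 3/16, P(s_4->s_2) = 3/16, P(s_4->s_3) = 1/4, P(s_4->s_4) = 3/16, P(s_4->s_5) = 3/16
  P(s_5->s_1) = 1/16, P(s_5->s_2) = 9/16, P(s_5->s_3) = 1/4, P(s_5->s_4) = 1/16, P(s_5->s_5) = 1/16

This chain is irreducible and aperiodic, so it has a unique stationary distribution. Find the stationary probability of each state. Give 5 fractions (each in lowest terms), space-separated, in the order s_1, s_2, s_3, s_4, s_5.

The stationary distribution satisfies pi = pi * P, i.e.:
  pi_s_1 = 5/16*pi_s_1 + 1/16*pi_s_2 + 3/16*pi_s_3 + 3/16*pi_s_4 + 1/16*pi_s_5
  pi_s_2 = 3/16*pi_s_1 + 5/16*pi_s_2 + 3/16*pi_s_3 + 3/16*pi_s_4 + 9/16*pi_s_5
  pi_s_3 = 1/8*pi_s_1 + 3/16*pi_s_2 + 1/8*pi_s_3 + 1/4*pi_s_4 + 1/4*pi_s_5
  pi_s_4 = 3/16*pi_s_1 + 1/4*pi_s_2 + 1/8*pi_s_3 + 3/16*pi_s_4 + 1/16*pi_s_5
  pi_s_5 = 3/16*pi_s_1 + 3/16*pi_s_2 + 3/8*pi_s_3 + 3/16*pi_s_4 + 1/16*pi_s_5
with normalization: pi_s_1 + pi_s_2 + pi_s_3 + pi_s_4 + pi_s_5 = 1.

Using the first 4 balance equations plus normalization, the linear system A*pi = b is:
  [-11/16, 1/16, 3/16, 3/16, 1/16] . pi = 0
  [3/16, -11/16, 3/16, 3/16, 9/16] . pi = 0
  [1/8, 3/16, -7/8, 1/4, 1/4] . pi = 0
  [3/16, 1/4, 1/8, -13/16, 1/16] . pi = 0
  [1, 1, 1, 1, 1] . pi = 1

Solving yields:
  pi_s_1 = 758/5293
  pi_s_2 = 1584/5293
  pi_s_3 = 1004/5293
  pi_s_4 = 1795/10586
  pi_s_5 = 2099/10586

Verification (pi * P):
  758/5293*5/16 + 1584/5293*1/16 + 1004/5293*3/16 + 1795/10586*3/16 + 2099/10586*1/16 = 758/5293 = pi_s_1  (ok)
  758/5293*3/16 + 1584/5293*5/16 + 1004/5293*3/16 + 1795/10586*3/16 + 2099/10586*9/16 = 1584/5293 = pi_s_2  (ok)
  758/5293*1/8 + 1584/5293*3/16 + 1004/5293*1/8 + 1795/10586*1/4 + 2099/10586*1/4 = 1004/5293 = pi_s_3  (ok)
  758/5293*3/16 + 1584/5293*1/4 + 1004/5293*1/8 + 1795/10586*3/16 + 2099/10586*1/16 = 1795/10586 = pi_s_4  (ok)
  758/5293*3/16 + 1584/5293*3/16 + 1004/5293*3/8 + 1795/10586*3/16 + 2099/10586*1/16 = 2099/10586 = pi_s_5  (ok)

Answer: 758/5293 1584/5293 1004/5293 1795/10586 2099/10586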